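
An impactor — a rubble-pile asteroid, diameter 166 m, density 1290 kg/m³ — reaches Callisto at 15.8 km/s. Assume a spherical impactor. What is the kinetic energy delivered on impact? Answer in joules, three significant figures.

v = 15800 m/s.
Mass m = (π/6) ρ d³ = (π/6) × 1290 × (166)³ = 3.090 × 10^9 kg
E = ½ m v² = 0.5 × 3.090 × 10^9 × (15800)² = 3.857 × 10^17 J

E ≈ 3.86 × 10^17 J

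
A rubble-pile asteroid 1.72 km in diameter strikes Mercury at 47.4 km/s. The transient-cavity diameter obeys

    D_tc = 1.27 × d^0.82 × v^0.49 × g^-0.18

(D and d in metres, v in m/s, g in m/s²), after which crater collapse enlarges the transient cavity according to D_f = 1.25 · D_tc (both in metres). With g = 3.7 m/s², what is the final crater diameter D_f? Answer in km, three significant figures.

D_f ≈ 110 km

In SI: d = 1720 m, v = 47400 m/s.
d^0.82 = 1720^0.82 = 449.9
v^0.49 = 47400^0.49 = 195.5
g^-0.18 = 3.7^-0.18 = 0.7902
D_tc = 1.27 × 449.9 × 195.5 × 0.7902 = 88270 m
D_f = 1.25 × 88270 = 1.103 × 10^5 m
     = 110.3 km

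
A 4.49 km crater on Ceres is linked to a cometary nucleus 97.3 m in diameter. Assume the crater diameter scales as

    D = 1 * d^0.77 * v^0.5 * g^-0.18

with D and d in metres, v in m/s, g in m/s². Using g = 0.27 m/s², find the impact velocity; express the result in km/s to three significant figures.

Rearranging for v: v = [D / (1 · 97.3^0.77 · 0.27^-0.18)]^(1/0.5).
D = 4490 m.
97.3^0.77 = 33.95
0.27^-0.18 = 1.266
Denominator = 1 × 33.95 × 1.266 = 42.98
D / 42.98 = 4490 / 42.98 = 104.5
v = 104.5^(1/0.5) = 104.5^2 = 10920 m/s

v ≈ 10.9 km/s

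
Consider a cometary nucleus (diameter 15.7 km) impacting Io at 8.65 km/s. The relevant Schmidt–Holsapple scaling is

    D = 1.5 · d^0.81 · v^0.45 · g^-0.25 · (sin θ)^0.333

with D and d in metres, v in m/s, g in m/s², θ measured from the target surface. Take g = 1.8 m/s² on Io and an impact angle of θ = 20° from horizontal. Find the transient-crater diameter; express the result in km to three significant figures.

In SI units: d = 15700 m, v = 8650 m/s.
d^0.81 = 15700^0.81 = 2504
v^0.45 = 8650^0.45 = 59.11
g^-0.25 = 1.8^-0.25 = 0.8633
(sin 20°)^0.333 = 0.3420^0.333 = 0.6996
D = 1.5 × 2504 × 59.11 × 0.8633 × 0.6996 = 1.341 × 10^5 m
   = 134.1 km

D ≈ 134 km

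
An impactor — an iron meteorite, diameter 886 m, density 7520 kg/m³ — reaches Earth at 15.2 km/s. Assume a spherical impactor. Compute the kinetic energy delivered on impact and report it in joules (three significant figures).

v = 15200 m/s.
Mass m = (π/6) ρ d³ = (π/6) × 7520 × (886)³ = 2.739 × 10^12 kg
E = ½ m v² = 0.5 × 2.739 × 10^12 × (15200)² = 3.164 × 10^20 J

E ≈ 3.16 × 10^20 J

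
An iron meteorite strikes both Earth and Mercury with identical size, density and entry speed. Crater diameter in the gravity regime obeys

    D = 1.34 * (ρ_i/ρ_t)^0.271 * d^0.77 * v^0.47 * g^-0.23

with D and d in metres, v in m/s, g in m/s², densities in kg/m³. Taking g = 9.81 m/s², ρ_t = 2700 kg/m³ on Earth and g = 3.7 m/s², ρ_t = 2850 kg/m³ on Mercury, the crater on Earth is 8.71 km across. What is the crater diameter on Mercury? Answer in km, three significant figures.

The impactor-only factors (d, v, ρ_i) cancel in the ratio, leaving D_Mercury/D_Earth = (g_Mercury/g_Earth)^-0.23 · (ρ_t,Earth/ρ_t,Mercury)^0.271.
(3.7/9.81)^-0.23 = 0.3772^-0.23 = 1.251
(2700/2850)^0.271 = 0.9474^0.271 = 0.9855
Ratio = 1.251 × 0.9855 = 1.233
D_Mercury = 1.233 × 8.71 km = 10.7 km

D ≈ 10.7 km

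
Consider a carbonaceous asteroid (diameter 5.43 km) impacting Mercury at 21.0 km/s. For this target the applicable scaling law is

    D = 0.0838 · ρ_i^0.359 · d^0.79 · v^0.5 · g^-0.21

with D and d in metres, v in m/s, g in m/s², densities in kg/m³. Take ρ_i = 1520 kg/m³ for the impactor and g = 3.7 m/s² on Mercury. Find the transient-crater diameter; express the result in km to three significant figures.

D ≈ 114 km

In SI units: d = 5430 m, v = 21000 m/s.
ρ_i^0.359 = 1520^0.359 = 13.88
d^0.79 = 5430^0.79 = 892.3
v^0.5 = 21000^0.5 = 144.9
g^-0.21 = 3.7^-0.21 = 0.7598
D = 0.0838 × 13.88 × 892.3 × 144.9 × 0.7598 = 1.143 × 10^5 m
   = 114.3 km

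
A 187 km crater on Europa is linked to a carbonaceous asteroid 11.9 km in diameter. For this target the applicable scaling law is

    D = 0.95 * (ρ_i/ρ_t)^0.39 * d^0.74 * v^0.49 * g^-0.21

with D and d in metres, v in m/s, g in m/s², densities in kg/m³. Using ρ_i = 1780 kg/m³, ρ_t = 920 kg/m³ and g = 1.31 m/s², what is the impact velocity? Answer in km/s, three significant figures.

Rearranging for v: v = [D / (0.95 · (1780/920)^0.39 · 11900^0.74 · 1.31^-0.21)]^(1/0.49).
D = 187000 m.
(1780/920)^0.39 = 1.294
11900^0.74 = 1037
1.31^-0.21 = 0.9449
Denominator = 0.95 × 1.294 × 1037 × 0.9449 = 1205
D / 1205 = 187000 / 1205 = 155.2
v = 155.2^(1/0.49) = 155.2^2.0408 = 29592 m/s

v ≈ 29.6 km/s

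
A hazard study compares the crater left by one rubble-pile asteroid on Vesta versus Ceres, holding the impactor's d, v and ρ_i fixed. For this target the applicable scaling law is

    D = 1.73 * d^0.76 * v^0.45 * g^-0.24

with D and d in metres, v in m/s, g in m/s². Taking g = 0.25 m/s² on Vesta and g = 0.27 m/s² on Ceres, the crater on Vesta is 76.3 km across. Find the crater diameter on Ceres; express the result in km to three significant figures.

D ≈ 74.9 km

All impactor-dependent factors cancel in the ratio, leaving D_Ceres/D_Vesta = (g_Ceres/g_Vesta)^-0.24.
(0.27/0.25)^-0.24 = 1.080^-0.24 = 0.9817
D_Ceres = 0.9817 × 76.3 km = 74.9 km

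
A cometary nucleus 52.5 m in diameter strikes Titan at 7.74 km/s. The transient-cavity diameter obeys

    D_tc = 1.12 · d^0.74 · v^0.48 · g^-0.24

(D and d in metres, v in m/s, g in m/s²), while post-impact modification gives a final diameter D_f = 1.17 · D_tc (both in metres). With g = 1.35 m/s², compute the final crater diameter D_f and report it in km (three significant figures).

v = 7740 m/s.
d^0.74 = 52.5^0.74 = 18.75
v^0.48 = 7740^0.48 = 73.55
g^-0.24 = 1.35^-0.24 = 0.9305
D_tc = 1.12 × 18.75 × 73.55 × 0.9305 = 1437 m
D_f = 1.17 × 1437 = 1681 m
     = 1.681 km

D_f ≈ 1.68 km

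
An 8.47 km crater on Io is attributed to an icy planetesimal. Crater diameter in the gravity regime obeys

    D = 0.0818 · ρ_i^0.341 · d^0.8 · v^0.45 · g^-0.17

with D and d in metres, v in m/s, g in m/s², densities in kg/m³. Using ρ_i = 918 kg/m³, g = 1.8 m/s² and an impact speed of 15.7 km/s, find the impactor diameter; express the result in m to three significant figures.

Rearranging for d: d = [D / (0.0818 · 918^0.341 · 15700^0.45 · 1.8^-0.17)]^(1/0.8).
D = 8470 m.
918^0.341 = 10.24
15700^0.45 = 77.30
1.8^-0.17 = 0.9049
Denominator = 0.0818 × 10.24 × 77.30 × 0.9049 = 58.59
D / 58.59 = 8470 / 58.59 = 144.6
d = 144.6^(1/0.8) = 144.6^1.25 = 501.4 m

d ≈ 501 m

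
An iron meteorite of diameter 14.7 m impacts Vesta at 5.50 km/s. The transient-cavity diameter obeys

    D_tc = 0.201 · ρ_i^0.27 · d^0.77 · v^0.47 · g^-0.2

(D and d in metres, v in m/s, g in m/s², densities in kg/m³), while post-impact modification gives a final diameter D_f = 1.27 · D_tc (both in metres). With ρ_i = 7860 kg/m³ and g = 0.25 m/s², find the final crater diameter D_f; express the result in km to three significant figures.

v = 5500 m/s.
ρ_i^0.27 = 7860^0.27 = 11.27
d^0.77 = 14.7^0.77 = 7.922
v^0.47 = 5500^0.47 = 57.28
g^-0.2 = 0.25^-0.2 = 1.320
D_tc = 0.201 × 11.27 × 7.922 × 57.28 × 1.320 = 1357 m
D_f = 1.27 × 1357 = 1723 m
     = 1.723 km

D_f ≈ 1.72 km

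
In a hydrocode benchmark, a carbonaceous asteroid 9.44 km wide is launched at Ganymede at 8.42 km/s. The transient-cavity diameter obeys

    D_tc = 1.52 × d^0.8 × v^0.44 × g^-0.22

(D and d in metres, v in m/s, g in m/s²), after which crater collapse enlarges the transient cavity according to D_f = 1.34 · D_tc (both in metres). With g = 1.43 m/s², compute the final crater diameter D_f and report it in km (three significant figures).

D_f ≈ 152 km

In SI: d = 9440 m, v = 8420 m/s.
d^0.8 = 9440^0.8 = 1513
v^0.44 = 8420^0.44 = 53.35
g^-0.22 = 1.43^-0.22 = 0.9243
D_tc = 1.52 × 1513 × 53.35 × 0.9243 = 1.134 × 10^5 m
D_f = 1.34 × 1.134 × 10^5 = 1.520 × 10^5 m
     = 152.0 km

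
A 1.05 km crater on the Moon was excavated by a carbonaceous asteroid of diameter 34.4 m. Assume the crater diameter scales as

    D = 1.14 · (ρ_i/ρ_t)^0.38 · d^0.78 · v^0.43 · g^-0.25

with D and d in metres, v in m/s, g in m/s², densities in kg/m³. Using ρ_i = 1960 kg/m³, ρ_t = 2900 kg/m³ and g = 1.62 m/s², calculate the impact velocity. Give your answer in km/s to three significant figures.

v ≈ 23.9 km/s

Rearranging for v: v = [D / (1.14 · (1960/2900)^0.38 · 34.4^0.78 · 1.62^-0.25)]^(1/0.43).
D = 1050 m.
(1960/2900)^0.38 = 0.8617
34.4^0.78 = 15.79
1.62^-0.25 = 0.8864
Denominator = 1.14 × 0.8617 × 15.79 × 0.8864 = 13.75
D / 13.75 = 1050 / 13.75 = 76.36
v = 76.36^(1/0.43) = 76.36^2.3256 = 23922 m/s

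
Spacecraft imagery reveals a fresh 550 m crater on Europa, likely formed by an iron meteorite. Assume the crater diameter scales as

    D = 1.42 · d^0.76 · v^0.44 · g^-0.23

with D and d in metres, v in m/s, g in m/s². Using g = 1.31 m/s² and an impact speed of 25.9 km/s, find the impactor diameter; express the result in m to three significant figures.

Rearranging for d: d = [D / (1.42 · 25900^0.44 · 1.31^-0.23)]^(1/0.76).
25900^0.44 = 87.47
1.31^-0.23 = 0.9398
Denominator = 1.42 × 87.47 × 0.9398 = 116.7
D / 116.7 = 550 / 116.7 = 4.713
d = 4.713^(1/0.76) = 4.713^1.3158 = 7.690 m

d ≈ 7.69 m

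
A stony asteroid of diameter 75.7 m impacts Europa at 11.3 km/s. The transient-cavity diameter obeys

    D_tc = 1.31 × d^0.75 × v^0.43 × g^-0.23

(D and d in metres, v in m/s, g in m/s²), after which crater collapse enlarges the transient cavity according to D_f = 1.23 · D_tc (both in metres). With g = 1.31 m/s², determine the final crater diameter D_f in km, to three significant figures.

D_f ≈ 2.15 km

v = 11300 m/s.
d^0.75 = 75.7^0.75 = 25.66
v^0.43 = 11300^0.43 = 55.31
g^-0.23 = 1.31^-0.23 = 0.9398
D_tc = 1.31 × 25.66 × 55.31 × 0.9398 = 1747 m
D_f = 1.23 × 1747 = 2149 m
     = 2.149 km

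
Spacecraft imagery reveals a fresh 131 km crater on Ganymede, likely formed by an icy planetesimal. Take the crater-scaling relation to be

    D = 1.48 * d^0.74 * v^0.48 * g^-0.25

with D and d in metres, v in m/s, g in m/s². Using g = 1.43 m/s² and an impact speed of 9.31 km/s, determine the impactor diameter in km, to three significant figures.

Rearranging for d: d = [D / (1.48 · 9310^0.48 · 1.43^-0.25)]^(1/0.74).
D = 131000 m.
9310^0.48 = 80.37
1.43^-0.25 = 0.9145
Denominator = 1.48 × 80.37 × 0.9145 = 108.8
D / 108.8 = 131000 / 108.8 = 1204
d = 1204^(1/0.74) = 1204^1.3514 = 14560 m

d ≈ 14.6 km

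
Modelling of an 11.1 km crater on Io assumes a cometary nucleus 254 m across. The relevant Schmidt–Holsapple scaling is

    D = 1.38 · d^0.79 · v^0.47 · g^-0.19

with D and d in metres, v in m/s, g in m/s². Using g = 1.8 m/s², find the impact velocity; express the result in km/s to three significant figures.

Rearranging for v: v = [D / (1.38 · 254^0.79 · 1.8^-0.19)]^(1/0.47).
D = 11100 m.
254^0.79 = 79.40
1.8^-0.19 = 0.8943
Denominator = 1.38 × 79.40 × 0.8943 = 97.99
D / 97.99 = 11100 / 97.99 = 113.3
v = 113.3^(1/0.47) = 113.3^2.1277 = 23485 m/s

v ≈ 23.5 km/s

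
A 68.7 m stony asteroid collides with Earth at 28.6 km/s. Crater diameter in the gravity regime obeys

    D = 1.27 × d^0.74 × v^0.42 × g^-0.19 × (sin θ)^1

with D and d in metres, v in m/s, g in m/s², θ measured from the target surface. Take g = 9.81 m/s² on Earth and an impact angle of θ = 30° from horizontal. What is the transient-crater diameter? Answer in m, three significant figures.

In SI units: v = 28600 m/s.
d^0.74 = 68.7^0.74 = 22.87
v^0.42 = 28600^0.42 = 74.42
g^-0.19 = 9.81^-0.19 = 0.6480
(sin 30°)^1 = 0.5000^1 = 0.5000
D = 1.27 × 22.87 × 74.42 × 0.6480 × 0.5000 = 700.3 m

D ≈ 700 m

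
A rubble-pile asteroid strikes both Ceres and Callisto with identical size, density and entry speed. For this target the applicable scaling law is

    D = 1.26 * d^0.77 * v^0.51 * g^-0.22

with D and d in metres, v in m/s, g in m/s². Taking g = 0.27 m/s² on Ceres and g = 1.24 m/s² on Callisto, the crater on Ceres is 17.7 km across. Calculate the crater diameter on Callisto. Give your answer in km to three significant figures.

D ≈ 12.7 km

All impactor-dependent factors cancel in the ratio, leaving D_Callisto/D_Ceres = (g_Callisto/g_Ceres)^-0.22.
(1.24/0.27)^-0.22 = 4.593^-0.22 = 0.7151
D_Callisto = 0.7151 × 17.7 km = 12.7 km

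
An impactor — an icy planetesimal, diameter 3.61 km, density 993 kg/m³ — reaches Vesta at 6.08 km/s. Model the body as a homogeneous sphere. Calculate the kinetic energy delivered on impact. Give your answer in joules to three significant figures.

E ≈ 4.52 × 10^20 J

d = 3610 m; v = 6080 m/s.
Mass m = (π/6) ρ d³ = (π/6) × 993 × (3610)³ = 2.446 × 10^13 kg
E = ½ m v² = 0.5 × 2.446 × 10^13 × (6080)² = 4.521 × 10^20 J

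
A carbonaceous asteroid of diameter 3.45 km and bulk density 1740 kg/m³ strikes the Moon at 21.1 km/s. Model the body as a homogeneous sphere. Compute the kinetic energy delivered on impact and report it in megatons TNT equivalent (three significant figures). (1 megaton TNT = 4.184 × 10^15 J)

d = 3450 m; v = 21100 m/s.
Mass m = (π/6) ρ d³ = (π/6) × 1740 × (3450)³ = 3.741 × 10^13 kg
E = ½ m v² = 0.5 × 3.741 × 10^13 × (21100)² = 8.328 × 10^21 J
   = 8.328 × 10^21 / 4.184×10^15 = 1.990 × 10^6 Mt

E ≈ 1.99 × 10^6 Mt TNT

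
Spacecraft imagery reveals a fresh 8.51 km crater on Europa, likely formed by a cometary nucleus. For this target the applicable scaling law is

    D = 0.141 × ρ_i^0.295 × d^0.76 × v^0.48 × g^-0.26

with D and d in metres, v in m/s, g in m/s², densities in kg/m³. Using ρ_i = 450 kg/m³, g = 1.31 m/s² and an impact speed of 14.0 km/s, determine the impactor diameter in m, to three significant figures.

d ≈ 481 m

Rearranging for d: d = [D / (0.141 · 450^0.295 · 14000^0.48 · 1.31^-0.26)]^(1/0.76).
D = 8510 m.
450^0.295 = 6.063
14000^0.48 = 97.76
1.31^-0.26 = 0.9322
Denominator = 0.141 × 6.063 × 97.76 × 0.9322 = 77.91
D / 77.91 = 8510 / 77.91 = 109.2
d = 109.2^(1/0.76) = 109.2^1.3158 = 480.7 m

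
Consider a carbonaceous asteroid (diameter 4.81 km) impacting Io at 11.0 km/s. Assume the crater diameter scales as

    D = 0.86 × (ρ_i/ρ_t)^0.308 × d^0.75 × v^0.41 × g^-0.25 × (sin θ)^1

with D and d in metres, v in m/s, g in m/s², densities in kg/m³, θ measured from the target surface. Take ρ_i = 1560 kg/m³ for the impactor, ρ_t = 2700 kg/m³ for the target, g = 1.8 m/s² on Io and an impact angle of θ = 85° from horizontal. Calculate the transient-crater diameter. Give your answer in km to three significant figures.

In SI units: d = 4810 m, v = 11000 m/s.
(ρ_i/ρ_t)^0.308 = (1560/2700)^0.308 = 0.8445
d^0.75 = 4810^0.75 = 577.6
v^0.41 = 11000^0.41 = 45.39
g^-0.25 = 1.8^-0.25 = 0.8633
(sin 85°)^1 = 0.9962^1 = 0.9962
D = 0.86 × 0.8445 × 577.6 × 45.39 × 0.8633 × 0.9962 = 16375 m
   = 16.38 km

D ≈ 16.4 km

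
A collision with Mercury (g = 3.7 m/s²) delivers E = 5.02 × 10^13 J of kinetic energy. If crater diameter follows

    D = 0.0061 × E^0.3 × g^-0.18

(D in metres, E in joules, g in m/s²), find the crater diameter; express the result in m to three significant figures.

E^0.3 = (5.02 × 10^13)^0.3 = 1.289 × 10^4
g^-0.18 = 3.7^-0.18 = 0.7902
D = 0.0061 × 1.289 × 10^4 × 0.7902 = 62.13 m

D ≈ 62.1 m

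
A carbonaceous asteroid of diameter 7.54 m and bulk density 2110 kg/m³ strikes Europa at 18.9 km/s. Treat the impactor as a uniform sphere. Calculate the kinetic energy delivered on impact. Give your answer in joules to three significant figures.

v = 18900 m/s.
Mass m = (π/6) ρ d³ = (π/6) × 2110 × (7.54)³ = 4.736 × 10^5 kg
E = ½ m v² = 0.5 × 4.736 × 10^5 × (18900)² = 8.459 × 10^13 J

E ≈ 8.46 × 10^13 J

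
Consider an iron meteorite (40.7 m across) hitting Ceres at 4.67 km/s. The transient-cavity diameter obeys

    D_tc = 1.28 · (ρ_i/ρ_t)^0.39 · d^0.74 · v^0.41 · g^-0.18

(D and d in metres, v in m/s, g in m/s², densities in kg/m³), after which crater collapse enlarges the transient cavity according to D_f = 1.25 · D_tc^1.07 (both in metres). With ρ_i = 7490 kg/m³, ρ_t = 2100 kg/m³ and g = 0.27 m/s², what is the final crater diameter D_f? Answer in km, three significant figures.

D_f ≈ 2.73 km

v = 4670 m/s.
(ρ_i/ρ_t)^0.39 = (7490/2100)^0.39 = 1.642
d^0.74 = 40.7^0.74 = 15.53
v^0.41 = 4670^0.41 = 31.95
g^-0.18 = 0.27^-0.18 = 1.266
D_tc = 1.28 × 1.642 × 15.53 × 31.95 × 1.266 = 1320 m
D_f = 1.25 × (1320)^1.07 = 2729 m
     = 2.729 km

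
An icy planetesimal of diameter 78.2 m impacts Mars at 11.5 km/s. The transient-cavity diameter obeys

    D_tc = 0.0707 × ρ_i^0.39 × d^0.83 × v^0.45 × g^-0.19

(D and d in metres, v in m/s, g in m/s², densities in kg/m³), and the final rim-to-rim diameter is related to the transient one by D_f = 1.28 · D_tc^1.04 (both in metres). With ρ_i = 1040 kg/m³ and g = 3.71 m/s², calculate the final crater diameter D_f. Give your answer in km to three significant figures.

v = 11500 m/s.
ρ_i^0.39 = 1040^0.39 = 15.02
d^0.83 = 78.2^0.83 = 37.27
v^0.45 = 11500^0.45 = 67.19
g^-0.19 = 3.71^-0.19 = 0.7795
D_tc = 0.0707 × 15.02 × 37.27 × 67.19 × 0.7795 = 2073 m
D_f = 1.28 × (2073)^1.04 = 3601 m
     = 3.601 km

D_f ≈ 3.60 km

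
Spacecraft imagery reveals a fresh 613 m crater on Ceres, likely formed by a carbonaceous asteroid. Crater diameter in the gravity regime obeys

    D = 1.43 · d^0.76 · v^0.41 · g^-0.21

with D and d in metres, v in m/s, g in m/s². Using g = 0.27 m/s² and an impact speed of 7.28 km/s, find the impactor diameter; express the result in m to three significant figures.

Rearranging for d: d = [D / (1.43 · 7280^0.41 · 0.27^-0.21)]^(1/0.76).
7280^0.41 = 38.32
0.27^-0.21 = 1.316
Denominator = 1.43 × 38.32 × 1.316 = 72.11
D / 72.11 = 613 / 72.11 = 8.501
d = 8.501^(1/0.76) = 8.501^1.3158 = 16.71 m

d ≈ 16.7 m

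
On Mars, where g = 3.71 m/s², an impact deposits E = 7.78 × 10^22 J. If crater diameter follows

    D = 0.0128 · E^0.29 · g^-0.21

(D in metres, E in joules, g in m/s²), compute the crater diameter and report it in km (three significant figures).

D ≈ 42.3 km

E^0.29 = (7.78 × 10^22)^0.29 = 4.349 × 10^6
g^-0.21 = 3.71^-0.21 = 0.7593
D = 0.0128 × 4.349 × 10^6 × 0.7593 = 42268 m
   = 42.27 km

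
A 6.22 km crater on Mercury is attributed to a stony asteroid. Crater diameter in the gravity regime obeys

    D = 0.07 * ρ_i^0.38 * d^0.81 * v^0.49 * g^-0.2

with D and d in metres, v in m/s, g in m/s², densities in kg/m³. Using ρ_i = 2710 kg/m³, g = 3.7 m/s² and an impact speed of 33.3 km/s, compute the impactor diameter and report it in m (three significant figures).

d ≈ 80.1 m

Rearranging for d: d = [D / (0.07 · 2710^0.38 · 33300^0.49 · 3.7^-0.2)]^(1/0.81).
D = 6220 m.
2710^0.38 = 20.16
33300^0.49 = 164.4
3.7^-0.2 = 0.7698
Denominator = 0.07 × 20.16 × 164.4 × 0.7698 = 178.6
D / 178.6 = 6220 / 178.6 = 34.83
d = 34.83^(1/0.81) = 34.83^1.2346 = 80.11 m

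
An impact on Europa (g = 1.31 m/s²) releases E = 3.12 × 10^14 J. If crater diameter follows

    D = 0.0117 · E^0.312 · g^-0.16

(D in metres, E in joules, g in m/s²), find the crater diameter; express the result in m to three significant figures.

D ≈ 373 m

E^0.312 = (3.12 × 10^14)^0.312 = 3.328 × 10^4
g^-0.16 = 1.31^-0.16 = 0.9577
D = 0.0117 × 3.328 × 10^4 × 0.9577 = 372.9 m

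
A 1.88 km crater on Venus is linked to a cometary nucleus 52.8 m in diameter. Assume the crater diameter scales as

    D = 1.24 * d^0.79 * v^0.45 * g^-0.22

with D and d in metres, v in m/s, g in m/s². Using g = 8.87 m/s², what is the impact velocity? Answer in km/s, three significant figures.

Rearranging for v: v = [D / (1.24 · 52.8^0.79 · 8.87^-0.22)]^(1/0.45).
D = 1880 m.
52.8^0.79 = 22.96
8.87^-0.22 = 0.6187
Denominator = 1.24 × 22.96 × 0.6187 = 17.61
D / 17.61 = 1880 / 17.61 = 106.8
v = 106.8^(1/0.45) = 106.8^2.2222 = 32203 m/s

v ≈ 32.2 km/s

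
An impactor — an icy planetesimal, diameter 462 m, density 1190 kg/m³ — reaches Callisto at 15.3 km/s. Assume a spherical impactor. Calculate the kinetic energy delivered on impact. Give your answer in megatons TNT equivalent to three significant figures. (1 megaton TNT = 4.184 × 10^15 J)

v = 15300 m/s.
Mass m = (π/6) ρ d³ = (π/6) × 1190 × (462)³ = 6.144 × 10^10 kg
E = ½ m v² = 0.5 × 6.144 × 10^10 × (15300)² = 7.191 × 10^18 J
   = 7.191 × 10^18 / 4.184×10^15 = 1719 Mt

E ≈ 1720 Mt TNT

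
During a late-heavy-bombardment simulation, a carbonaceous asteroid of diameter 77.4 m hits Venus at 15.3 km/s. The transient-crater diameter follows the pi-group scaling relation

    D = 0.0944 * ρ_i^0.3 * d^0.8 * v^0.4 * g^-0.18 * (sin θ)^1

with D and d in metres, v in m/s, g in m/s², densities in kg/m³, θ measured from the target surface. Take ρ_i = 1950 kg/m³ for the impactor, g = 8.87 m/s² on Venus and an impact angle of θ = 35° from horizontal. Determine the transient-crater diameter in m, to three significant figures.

In SI units: v = 15300 m/s.
ρ_i^0.3 = 1950^0.3 = 9.705
d^0.8 = 77.4^0.8 = 32.43
v^0.4 = 15300^0.4 = 47.19
g^-0.18 = 8.87^-0.18 = 0.6751
(sin 35°)^1 = 0.5736^1 = 0.5736
D = 0.0944 × 9.705 × 32.43 × 47.19 × 0.6751 × 0.5736 = 542.9 m

D ≈ 543 m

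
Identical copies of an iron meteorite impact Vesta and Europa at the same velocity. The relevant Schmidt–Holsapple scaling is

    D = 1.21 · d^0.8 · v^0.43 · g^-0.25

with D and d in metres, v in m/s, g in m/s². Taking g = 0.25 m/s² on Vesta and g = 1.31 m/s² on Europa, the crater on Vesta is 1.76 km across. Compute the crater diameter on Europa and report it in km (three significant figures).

D ≈ 1.16 km

All impactor-dependent factors cancel in the ratio, leaving D_Europa/D_Vesta = (g_Europa/g_Vesta)^-0.25.
(1.31/0.25)^-0.25 = 5.240^-0.25 = 0.6609
D_Europa = 0.6609 × 1.76 km = 1.16 km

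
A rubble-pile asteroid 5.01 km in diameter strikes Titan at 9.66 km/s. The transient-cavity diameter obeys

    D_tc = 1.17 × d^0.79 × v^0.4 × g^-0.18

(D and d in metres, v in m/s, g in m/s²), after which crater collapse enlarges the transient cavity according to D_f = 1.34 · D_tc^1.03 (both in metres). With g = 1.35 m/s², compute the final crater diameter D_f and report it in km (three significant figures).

D_f ≈ 66.9 km

In SI: d = 5010 m, v = 9660 m/s.
d^0.79 = 5010^0.79 = 837.3
v^0.4 = 9660^0.4 = 39.26
g^-0.18 = 1.35^-0.18 = 0.9474
D_tc = 1.17 × 837.3 × 39.26 × 0.9474 = 36440 m
D_f = 1.34 × (36440)^1.03 = 66916 m
     = 66.92 km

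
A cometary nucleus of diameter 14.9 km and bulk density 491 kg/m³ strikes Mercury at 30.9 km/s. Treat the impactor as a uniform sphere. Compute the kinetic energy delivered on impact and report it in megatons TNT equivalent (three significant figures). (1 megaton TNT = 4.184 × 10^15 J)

E ≈ 9.70 × 10^7 Mt TNT

d = 14900 m; v = 30900 m/s.
Mass m = (π/6) ρ d³ = (π/6) × 491 × (14900)³ = 8.504 × 10^14 kg
E = ½ m v² = 0.5 × 8.504 × 10^14 × (30900)² = 4.060 × 10^23 J
   = 4.060 × 10^23 / 4.184×10^15 = 9.704 × 10^7 Mt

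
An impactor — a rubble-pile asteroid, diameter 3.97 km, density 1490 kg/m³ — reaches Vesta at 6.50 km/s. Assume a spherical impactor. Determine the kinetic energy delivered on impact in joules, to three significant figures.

d = 3970 m; v = 6500 m/s.
Mass m = (π/6) ρ d³ = (π/6) × 1490 × (3970)³ = 4.882 × 10^13 kg
E = ½ m v² = 0.5 × 4.882 × 10^13 × (6500)² = 1.031 × 10^21 J

E ≈ 1.03 × 10^21 J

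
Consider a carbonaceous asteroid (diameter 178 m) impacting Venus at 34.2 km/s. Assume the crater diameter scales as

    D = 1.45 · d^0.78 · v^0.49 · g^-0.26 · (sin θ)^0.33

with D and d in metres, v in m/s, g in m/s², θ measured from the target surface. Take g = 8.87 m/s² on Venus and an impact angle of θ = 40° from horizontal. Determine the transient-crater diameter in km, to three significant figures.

In SI units: v = 34200 m/s.
d^0.78 = 178^0.78 = 56.93
v^0.49 = 34200^0.49 = 166.6
g^-0.26 = 8.87^-0.26 = 0.5669
(sin 40°)^0.33 = 0.6428^0.33 = 0.8643
D = 1.45 × 56.93 × 166.6 × 0.5669 × 0.8643 = 6738 m
   = 6.738 km

D ≈ 6.74 km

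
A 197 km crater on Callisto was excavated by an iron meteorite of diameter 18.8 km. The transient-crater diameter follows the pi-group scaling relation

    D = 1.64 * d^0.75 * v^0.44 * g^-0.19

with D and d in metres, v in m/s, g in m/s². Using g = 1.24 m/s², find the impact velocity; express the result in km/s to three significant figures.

Rearranging for v: v = [D / (1.64 · 18800^0.75 · 1.24^-0.19)]^(1/0.44).
D = 197000 m.
18800^0.75 = 1606
1.24^-0.19 = 0.9600
Denominator = 1.64 × 1606 × 0.9600 = 2528
D / 2528 = 197000 / 2528 = 77.93
v = 77.93^(1/0.44) = 77.93^2.2727 = 19919 m/s

v ≈ 19.9 km/s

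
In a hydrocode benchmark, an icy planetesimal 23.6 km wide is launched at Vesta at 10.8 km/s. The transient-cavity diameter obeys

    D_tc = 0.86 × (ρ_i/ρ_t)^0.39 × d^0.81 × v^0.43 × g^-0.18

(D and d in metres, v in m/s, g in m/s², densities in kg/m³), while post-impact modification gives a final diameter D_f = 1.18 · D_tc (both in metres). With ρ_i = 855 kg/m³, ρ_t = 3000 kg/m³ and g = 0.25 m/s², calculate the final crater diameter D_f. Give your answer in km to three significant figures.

D_f ≈ 151 km

In SI: d = 23600 m, v = 10800 m/s.
(ρ_i/ρ_t)^0.39 = (855/3000)^0.39 = 0.6129
d^0.81 = 23600^0.81 = 3484
v^0.43 = 10800^0.43 = 54.25
g^-0.18 = 0.25^-0.18 = 1.283
D_tc = 0.86 × 0.6129 × 3484 × 54.25 × 1.283 = 1.278 × 10^5 m
D_f = 1.18 × 1.278 × 10^5 = 1.508 × 10^5 m
     = 150.8 km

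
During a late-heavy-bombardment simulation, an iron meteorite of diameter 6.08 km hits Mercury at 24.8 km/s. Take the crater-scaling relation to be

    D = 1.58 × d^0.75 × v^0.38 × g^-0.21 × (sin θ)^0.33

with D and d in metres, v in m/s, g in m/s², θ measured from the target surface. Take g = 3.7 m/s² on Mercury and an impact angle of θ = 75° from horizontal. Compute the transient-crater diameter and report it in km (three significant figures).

In SI units: d = 6080 m, v = 24800 m/s.
d^0.75 = 6080^0.75 = 688.5
v^0.38 = 24800^0.38 = 46.76
g^-0.21 = 3.7^-0.21 = 0.7598
(sin 75°)^0.33 = 0.9659^0.33 = 0.9886
D = 1.58 × 688.5 × 46.76 × 0.7598 × 0.9886 = 38208 m
   = 38.21 km

D ≈ 38.2 km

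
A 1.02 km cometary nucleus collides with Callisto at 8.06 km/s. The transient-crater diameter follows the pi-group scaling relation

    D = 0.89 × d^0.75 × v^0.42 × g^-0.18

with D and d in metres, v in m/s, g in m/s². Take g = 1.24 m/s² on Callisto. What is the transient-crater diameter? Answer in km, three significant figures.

In SI units: d = 1020 m, v = 8060 m/s.
d^0.75 = 1020^0.75 = 180.5
v^0.42 = 8060^0.42 = 43.72
g^-0.18 = 1.24^-0.18 = 0.9620
D = 0.89 × 180.5 × 43.72 × 0.9620 = 6757 m
   = 6.757 km

D ≈ 6.76 km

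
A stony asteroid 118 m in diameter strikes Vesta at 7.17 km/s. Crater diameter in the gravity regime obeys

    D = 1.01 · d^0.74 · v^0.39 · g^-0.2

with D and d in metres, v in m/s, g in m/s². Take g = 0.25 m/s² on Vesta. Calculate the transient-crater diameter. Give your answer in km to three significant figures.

In SI units: v = 7170 m/s.
d^0.74 = 118^0.74 = 34.13
v^0.39 = 7170^0.39 = 31.89
g^-0.2 = 0.25^-0.2 = 1.320
D = 1.01 × 34.13 × 31.89 × 1.320 = 1451 m
   = 1.451 km

D ≈ 1.45 km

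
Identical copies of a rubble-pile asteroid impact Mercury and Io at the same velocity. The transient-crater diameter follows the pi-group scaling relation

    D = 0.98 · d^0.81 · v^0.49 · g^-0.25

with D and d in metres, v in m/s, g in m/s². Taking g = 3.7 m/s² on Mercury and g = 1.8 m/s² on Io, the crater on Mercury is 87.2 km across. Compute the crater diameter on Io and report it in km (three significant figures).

D ≈ 104 km

All impactor-dependent factors cancel in the ratio, leaving D_Io/D_Mercury = (g_Io/g_Mercury)^-0.25.
(1.8/3.7)^-0.25 = 0.4865^-0.25 = 1.197
D_Io = 1.197 × 87.2 km = 104 km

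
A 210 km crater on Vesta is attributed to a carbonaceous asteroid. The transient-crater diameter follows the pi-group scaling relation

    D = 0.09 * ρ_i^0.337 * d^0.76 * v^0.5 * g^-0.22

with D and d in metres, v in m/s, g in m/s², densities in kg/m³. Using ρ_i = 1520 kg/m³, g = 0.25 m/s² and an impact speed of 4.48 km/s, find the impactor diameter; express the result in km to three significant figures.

Rearranging for d: d = [D / (0.09 · 1520^0.337 · 4480^0.5 · 0.25^-0.22)]^(1/0.76).
D = 210000 m.
1520^0.337 = 11.81
4480^0.5 = 66.93
0.25^-0.22 = 1.357
Denominator = 0.09 × 11.81 × 66.93 × 1.357 = 96.54
D / 96.54 = 210000 / 96.54 = 2175
d = 2175^(1/0.76) = 2175^1.3158 = 24628 m

d ≈ 24.6 km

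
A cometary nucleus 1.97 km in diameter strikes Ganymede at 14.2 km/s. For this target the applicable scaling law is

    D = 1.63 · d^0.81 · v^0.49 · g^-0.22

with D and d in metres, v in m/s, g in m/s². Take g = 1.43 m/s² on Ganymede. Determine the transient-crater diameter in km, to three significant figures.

D ≈ 76.1 km

In SI units: d = 1970 m, v = 14200 m/s.
d^0.81 = 1970^0.81 = 466.1
v^0.49 = 14200^0.49 = 108.3
g^-0.22 = 1.43^-0.22 = 0.9243
D = 1.63 × 466.1 × 108.3 × 0.9243 = 76052 m
   = 76.05 km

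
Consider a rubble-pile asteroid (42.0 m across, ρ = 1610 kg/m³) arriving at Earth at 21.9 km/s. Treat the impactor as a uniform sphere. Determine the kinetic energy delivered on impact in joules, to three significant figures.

E ≈ 1.50 × 10^16 J

v = 21900 m/s.
Mass m = (π/6) ρ d³ = (π/6) × 1610 × (42)³ = 6.246 × 10^7 kg
E = ½ m v² = 0.5 × 6.246 × 10^7 × (21900)² = 1.498 × 10^16 J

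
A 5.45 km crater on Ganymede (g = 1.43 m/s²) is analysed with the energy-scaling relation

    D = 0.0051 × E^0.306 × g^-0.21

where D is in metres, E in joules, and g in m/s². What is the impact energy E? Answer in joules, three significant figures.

E ≈ 6.44 × 10^19 J

Rearranging: E = [D / (0.0051 · g^-0.21)]^(1/0.306).
D = 5450 m.
g^-0.21 = 1.43^-0.21 = 0.9276
D / (0.0051 × 0.9276) = 5450 / (4.731 × 10^-3) = 1.152 × 10^6
E = (1.152 × 10^6)^3.268 = 6.439 × 10^19 J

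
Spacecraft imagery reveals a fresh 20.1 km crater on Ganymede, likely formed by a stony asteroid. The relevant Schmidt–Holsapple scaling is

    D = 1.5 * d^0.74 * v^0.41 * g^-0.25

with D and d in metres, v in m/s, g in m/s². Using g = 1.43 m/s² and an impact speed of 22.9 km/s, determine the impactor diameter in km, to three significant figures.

d ≈ 1.64 km

Rearranging for d: d = [D / (1.5 · 22900^0.41 · 1.43^-0.25)]^(1/0.74).
D = 20100 m.
22900^0.41 = 61.31
1.43^-0.25 = 0.9145
Denominator = 1.5 × 61.31 × 0.9145 = 84.10
D / 84.10 = 20100 / 84.10 = 239.0
d = 239.0^(1/0.74) = 239.0^1.3514 = 1637 m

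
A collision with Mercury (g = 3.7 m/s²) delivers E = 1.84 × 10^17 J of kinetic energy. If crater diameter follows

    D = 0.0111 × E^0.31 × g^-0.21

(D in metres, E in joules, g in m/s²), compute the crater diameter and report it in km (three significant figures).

D ≈ 1.90 km

E^0.31 = (1.84 × 10^17)^0.31 = 2.250 × 10^5
g^-0.21 = 3.7^-0.21 = 0.7598
D = 0.0111 × 2.250 × 10^5 × 0.7598 = 1898 m
   = 1.898 km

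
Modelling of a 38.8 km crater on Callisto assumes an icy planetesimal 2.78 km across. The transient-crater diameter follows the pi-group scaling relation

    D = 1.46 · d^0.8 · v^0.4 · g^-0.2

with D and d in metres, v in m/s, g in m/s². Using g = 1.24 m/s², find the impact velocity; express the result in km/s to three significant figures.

v ≈ 16.6 km/s

Rearranging for v: v = [D / (1.46 · 2780^0.8 · 1.24^-0.2)]^(1/0.4).
D = 38800 m.
2780^0.8 = 569.2
1.24^-0.2 = 0.9579
Denominator = 1.46 × 569.2 × 0.9579 = 796.0
D / 796.0 = 38800 / 796.0 = 48.74
v = 48.74^(1/0.4) = 48.74^2.5 = 16585 m/s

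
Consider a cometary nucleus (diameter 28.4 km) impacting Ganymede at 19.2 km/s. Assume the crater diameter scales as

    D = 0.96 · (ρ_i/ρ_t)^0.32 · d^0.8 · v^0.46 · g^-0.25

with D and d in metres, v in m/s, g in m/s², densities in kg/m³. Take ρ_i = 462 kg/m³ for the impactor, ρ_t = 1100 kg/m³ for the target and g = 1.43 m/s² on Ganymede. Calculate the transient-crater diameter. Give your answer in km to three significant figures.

In SI units: d = 28400 m, v = 19200 m/s.
(ρ_i/ρ_t)^0.32 = (462/1100)^0.32 = 0.7576
d^0.8 = 28400^0.8 = 3653
v^0.46 = 19200^0.46 = 93.39
g^-0.25 = 1.43^-0.25 = 0.9145
D = 0.96 × 0.7576 × 3653 × 93.39 × 0.9145 = 2.269 × 10^5 m
   = 226.9 km

D ≈ 227 km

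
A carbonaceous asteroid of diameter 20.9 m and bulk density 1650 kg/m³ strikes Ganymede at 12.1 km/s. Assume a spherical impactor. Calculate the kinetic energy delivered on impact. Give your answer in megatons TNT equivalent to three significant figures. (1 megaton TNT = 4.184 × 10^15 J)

E ≈ 0.138 Mt TNT

v = 12100 m/s.
Mass m = (π/6) ρ d³ = (π/6) × 1650 × (20.9)³ = 7.887 × 10^6 kg
E = ½ m v² = 0.5 × 7.887 × 10^6 × (12100)² = 5.774 × 10^14 J
   = 5.774 × 10^14 / 4.184×10^15 = 0.1380 Mt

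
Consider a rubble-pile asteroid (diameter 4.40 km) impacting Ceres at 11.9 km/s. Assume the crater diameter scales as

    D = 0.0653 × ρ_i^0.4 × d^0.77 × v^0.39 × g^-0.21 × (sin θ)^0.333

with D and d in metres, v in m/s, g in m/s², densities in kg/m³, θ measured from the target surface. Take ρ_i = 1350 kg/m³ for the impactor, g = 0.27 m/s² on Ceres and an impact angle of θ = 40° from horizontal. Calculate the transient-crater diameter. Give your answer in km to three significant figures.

D ≈ 32.9 km

In SI units: d = 4400 m, v = 11900 m/s.
ρ_i^0.4 = 1350^0.4 = 17.87
d^0.77 = 4400^0.77 = 638.9
v^0.39 = 11900^0.39 = 38.86
g^-0.21 = 0.27^-0.21 = 1.316
(sin 40°)^0.333 = 0.6428^0.333 = 0.8632
D = 0.0653 × 17.87 × 638.9 × 38.86 × 1.316 × 0.8632 = 32911 m
   = 32.91 km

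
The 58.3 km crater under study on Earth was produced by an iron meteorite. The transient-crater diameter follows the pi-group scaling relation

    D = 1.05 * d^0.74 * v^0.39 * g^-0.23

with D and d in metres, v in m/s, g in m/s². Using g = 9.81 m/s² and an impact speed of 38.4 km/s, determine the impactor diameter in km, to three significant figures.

Rearranging for d: d = [D / (1.05 · 38400^0.39 · 9.81^-0.23)]^(1/0.74).
D = 58300 m.
38400^0.39 = 61.36
9.81^-0.23 = 0.5914
Denominator = 1.05 × 61.36 × 0.5914 = 38.10
D / 38.10 = 58300 / 38.10 = 1530
d = 1530^(1/0.74) = 1530^1.3514 = 20128 m

d ≈ 20.1 km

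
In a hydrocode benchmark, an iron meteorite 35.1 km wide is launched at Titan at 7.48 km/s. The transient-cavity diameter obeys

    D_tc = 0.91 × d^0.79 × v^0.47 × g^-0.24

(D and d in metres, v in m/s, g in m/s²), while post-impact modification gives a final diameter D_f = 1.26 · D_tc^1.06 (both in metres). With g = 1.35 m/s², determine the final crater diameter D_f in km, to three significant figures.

D_f ≈ 575 km

In SI: d = 35100 m, v = 7480 m/s.
d^0.79 = 35100^0.79 = 3898
v^0.47 = 7480^0.47 = 66.18
g^-0.24 = 1.35^-0.24 = 0.9305
D_tc = 0.91 × 3898 × 66.18 × 0.9305 = 2.184 × 10^5 m
D_f = 1.26 × (2.184 × 10^5)^1.06 = 5.754 × 10^5 m
     = 575.4 km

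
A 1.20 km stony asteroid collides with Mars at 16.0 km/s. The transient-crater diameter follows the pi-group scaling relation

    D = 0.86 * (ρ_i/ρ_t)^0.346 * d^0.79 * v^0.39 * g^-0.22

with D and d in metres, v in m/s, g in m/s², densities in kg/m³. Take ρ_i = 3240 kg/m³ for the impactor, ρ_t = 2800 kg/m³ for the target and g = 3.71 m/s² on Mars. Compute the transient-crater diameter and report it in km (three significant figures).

D ≈ 8.00 km

In SI units: d = 1200 m, v = 16000 m/s.
(ρ_i/ρ_t)^0.346 = (3240/2800)^0.346 = 1.052
d^0.79 = 1200^0.79 = 270.7
v^0.39 = 16000^0.39 = 43.61
g^-0.22 = 3.71^-0.22 = 0.7494
D = 0.86 × 1.052 × 270.7 × 43.61 × 0.7494 = 8004 m
   = 8.004 km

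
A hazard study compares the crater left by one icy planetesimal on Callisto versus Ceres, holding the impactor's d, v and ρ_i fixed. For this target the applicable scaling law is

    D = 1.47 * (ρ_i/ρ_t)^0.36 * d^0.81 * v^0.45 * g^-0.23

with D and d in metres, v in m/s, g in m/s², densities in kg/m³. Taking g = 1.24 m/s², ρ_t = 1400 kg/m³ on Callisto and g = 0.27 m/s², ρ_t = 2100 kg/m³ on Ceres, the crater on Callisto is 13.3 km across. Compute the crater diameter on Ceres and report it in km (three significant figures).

D ≈ 16.3 km

The impactor-only factors (d, v, ρ_i) cancel in the ratio, leaving D_Ceres/D_Callisto = (g_Ceres/g_Callisto)^-0.23 · (ρ_t,Callisto/ρ_t,Ceres)^0.36.
(0.27/1.24)^-0.23 = 0.2177^-0.23 = 1.420
(1400/2100)^0.36 = 0.6667^0.36 = 0.8642
Ratio = 1.420 × 0.8642 = 1.227
D_Ceres = 1.227 × 13.3 km = 16.3 km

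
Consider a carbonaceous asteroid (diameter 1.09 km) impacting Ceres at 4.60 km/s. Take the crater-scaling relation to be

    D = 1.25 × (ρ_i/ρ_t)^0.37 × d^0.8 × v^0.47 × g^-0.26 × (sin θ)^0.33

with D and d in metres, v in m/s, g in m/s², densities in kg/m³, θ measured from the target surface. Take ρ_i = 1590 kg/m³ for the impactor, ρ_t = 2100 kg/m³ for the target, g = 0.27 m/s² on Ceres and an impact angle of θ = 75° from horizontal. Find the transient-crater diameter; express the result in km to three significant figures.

D ≈ 22.2 km

In SI units: d = 1090 m, v = 4600 m/s.
(ρ_i/ρ_t)^0.37 = (1590/2100)^0.37 = 0.9022
d^0.8 = 1090^0.8 = 269.1
v^0.47 = 4600^0.47 = 52.66
g^-0.26 = 0.27^-0.26 = 1.406
(sin 75°)^0.33 = 0.9659^0.33 = 0.9886
D = 1.25 × 0.9022 × 269.1 × 52.66 × 1.406 × 0.9886 = 22213 m
   = 22.21 km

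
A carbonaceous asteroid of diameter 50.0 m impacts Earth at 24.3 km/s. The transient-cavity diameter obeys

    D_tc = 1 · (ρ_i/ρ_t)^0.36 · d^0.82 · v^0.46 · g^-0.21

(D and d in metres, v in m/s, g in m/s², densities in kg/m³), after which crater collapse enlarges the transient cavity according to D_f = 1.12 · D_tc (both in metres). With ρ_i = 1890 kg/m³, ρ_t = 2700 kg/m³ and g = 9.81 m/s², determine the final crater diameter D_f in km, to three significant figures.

D_f ≈ 1.57 km

v = 24300 m/s.
(ρ_i/ρ_t)^0.36 = (1890/2700)^0.36 = 0.8795
d^0.82 = 50^0.82 = 24.73
v^0.46 = 24300^0.46 = 104.1
g^-0.21 = 9.81^-0.21 = 0.6191
D_tc = 1 × 0.8795 × 24.73 × 104.1 × 0.6191 = 1402 m
D_f = 1.12 × 1402 = 1570 m
     = 1.570 km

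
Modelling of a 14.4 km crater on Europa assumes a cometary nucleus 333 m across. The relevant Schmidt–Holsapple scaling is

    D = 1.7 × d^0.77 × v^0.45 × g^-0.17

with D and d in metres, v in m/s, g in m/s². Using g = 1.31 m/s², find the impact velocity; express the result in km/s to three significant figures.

Rearranging for v: v = [D / (1.7 · 333^0.77 · 1.31^-0.17)]^(1/0.45).
D = 14400 m.
333^0.77 = 87.56
1.31^-0.17 = 0.9551
Denominator = 1.7 × 87.56 × 0.9551 = 142.2
D / 142.2 = 14400 / 142.2 = 101.3
v = 101.3^(1/0.45) = 101.3^2.2222 = 28633 m/s

v ≈ 28.6 km/s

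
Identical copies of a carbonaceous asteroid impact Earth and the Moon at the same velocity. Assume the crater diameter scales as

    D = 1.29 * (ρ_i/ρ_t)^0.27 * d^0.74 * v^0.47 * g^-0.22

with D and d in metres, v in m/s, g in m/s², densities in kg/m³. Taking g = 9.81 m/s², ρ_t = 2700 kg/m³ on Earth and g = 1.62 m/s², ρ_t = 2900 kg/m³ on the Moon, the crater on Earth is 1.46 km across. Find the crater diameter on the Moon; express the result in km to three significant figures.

D ≈ 2.13 km

The impactor-only factors (d, v, ρ_i) cancel in the ratio, leaving D_Moon/D_Earth = (g_Moon/g_Earth)^-0.22 · (ρ_t,Earth/ρ_t,Moon)^0.27.
(1.62/9.81)^-0.22 = 0.1651^-0.22 = 1.486
(2700/2900)^0.27 = 0.9310^0.27 = 0.9809
Ratio = 1.486 × 0.9809 = 1.458
D_Moon = 1.458 × 1.46 km = 2.13 km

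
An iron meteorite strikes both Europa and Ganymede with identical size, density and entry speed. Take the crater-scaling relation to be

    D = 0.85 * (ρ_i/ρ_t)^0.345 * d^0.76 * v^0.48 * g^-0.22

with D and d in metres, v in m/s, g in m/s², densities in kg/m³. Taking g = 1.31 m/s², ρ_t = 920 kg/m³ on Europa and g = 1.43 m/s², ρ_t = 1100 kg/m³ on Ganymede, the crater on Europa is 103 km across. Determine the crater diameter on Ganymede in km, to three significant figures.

The impactor-only factors (d, v, ρ_i) cancel in the ratio, leaving D_Ganymede/D_Europa = (g_Ganymede/g_Europa)^-0.22 · (ρ_t,Europa/ρ_t,Ganymede)^0.345.
(1.43/1.31)^-0.22 = 1.092^-0.22 = 0.9808
(920/1100)^0.345 = 0.8364^0.345 = 0.9402
Ratio = 0.9808 × 0.9402 = 0.9221
D_Ganymede = 0.9221 × 103 km = 95.0 km

D ≈ 95.0 km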